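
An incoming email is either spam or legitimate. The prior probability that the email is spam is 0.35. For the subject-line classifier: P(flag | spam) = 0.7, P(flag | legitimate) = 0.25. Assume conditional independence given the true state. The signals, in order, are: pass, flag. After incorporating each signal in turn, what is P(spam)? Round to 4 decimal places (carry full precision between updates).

Apply Bayes' rule sequentially, carrying P(spam) forward.
After 'pass': P(spam) = 0.3·0.3500 / (0.3·0.3500 + 0.75·0.6500) ≈ 0.1772
After 'flag': P(spam) = 0.7·0.1772 / (0.7·0.1772 + 0.25·0.8228) ≈ 0.3762

0.3762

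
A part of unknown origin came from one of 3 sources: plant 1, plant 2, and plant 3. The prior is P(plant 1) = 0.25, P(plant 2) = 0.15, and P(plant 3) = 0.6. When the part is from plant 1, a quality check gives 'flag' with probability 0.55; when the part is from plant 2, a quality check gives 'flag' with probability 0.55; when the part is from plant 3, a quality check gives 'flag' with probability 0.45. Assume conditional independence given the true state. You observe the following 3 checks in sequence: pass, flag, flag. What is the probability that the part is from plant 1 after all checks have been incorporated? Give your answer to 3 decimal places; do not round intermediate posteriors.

Apply Bayes' rule sequentially, carrying P(plant 1) forward.
After 'pass': normaliser = 0.45·0.2500 + 0.45·0.1500 + 0.55·0.6000; P(plant 1) ≈ 0.2206, P(plant 2) ≈ 0.1324, P(plant 3) ≈ 0.6471
After 'flag': normaliser = 0.55·0.2206 + 0.55·0.1324 + 0.45·0.6471; P(plant 1) ≈ 0.2500, P(plant 2) ≈ 0.1500, P(plant 3) ≈ 0.6000
After 'flag': normaliser = 0.55·0.2500 + 0.55·0.1500 + 0.45·0.6000; P(plant 1) ≈ 0.2806, P(plant 2) ≈ 0.1684, P(plant 3) ≈ 0.5510

0.281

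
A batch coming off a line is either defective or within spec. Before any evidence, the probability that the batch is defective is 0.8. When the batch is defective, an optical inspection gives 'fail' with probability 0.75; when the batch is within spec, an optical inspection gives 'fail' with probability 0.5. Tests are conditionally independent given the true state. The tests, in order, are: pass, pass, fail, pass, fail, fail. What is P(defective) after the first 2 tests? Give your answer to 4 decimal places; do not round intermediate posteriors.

After 'pass': P(defective) = 0.25·0.8000 / (0.25·0.8000 + 0.5·0.2000) ≈ 0.6667
After 'pass': P(defective) = 0.25·0.6667 / (0.25·0.6667 + 0.5·0.3333) ≈ 0.5000

0.5000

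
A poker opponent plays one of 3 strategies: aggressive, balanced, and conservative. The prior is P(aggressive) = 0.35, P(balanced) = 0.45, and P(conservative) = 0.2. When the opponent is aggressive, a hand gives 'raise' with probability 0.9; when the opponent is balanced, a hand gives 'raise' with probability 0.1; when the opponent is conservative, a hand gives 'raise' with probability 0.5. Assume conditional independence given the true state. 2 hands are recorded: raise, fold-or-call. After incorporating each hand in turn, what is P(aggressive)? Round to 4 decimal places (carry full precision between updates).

After 'raise': normaliser = 0.9·0.3500 + 0.1·0.4500 + 0.5·0.2000; P(aggressive) ≈ 0.6848, P(balanced) ≈ 0.0978, P(conservative) ≈ 0.2174
After 'fold-or-call': normaliser = 0.1·0.6848 + 0.9·0.0978 + 0.5·0.2174; P(aggressive) ≈ 0.2582, P(balanced) ≈ 0.3320, P(conservative) ≈ 0.4098

0.2582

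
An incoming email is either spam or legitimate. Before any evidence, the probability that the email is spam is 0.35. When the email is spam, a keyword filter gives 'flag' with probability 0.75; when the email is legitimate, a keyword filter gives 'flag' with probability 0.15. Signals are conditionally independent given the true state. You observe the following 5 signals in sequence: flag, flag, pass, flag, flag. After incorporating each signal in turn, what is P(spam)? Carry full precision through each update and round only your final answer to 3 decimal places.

Apply Bayes' rule sequentially, carrying P(spam) forward.
After 'flag': P(spam) = 0.75·0.3500 / (0.75·0.3500 + 0.15·0.6500) ≈ 0.7292
After 'flag': P(spam) = 0.75·0.7292 / (0.75·0.7292 + 0.15·0.2708) ≈ 0.9309
After 'pass': P(spam) = 0.25·0.9309 / (0.25·0.9309 + 0.85·0.0691) ≈ 0.7984
After 'flag': P(spam) = 0.75·0.7984 / (0.75·0.7984 + 0.15·0.2016) ≈ 0.9519
After 'flag': P(spam) = 0.75·0.9519 / (0.75·0.9519 + 0.15·0.0481) ≈ 0.9900

0.990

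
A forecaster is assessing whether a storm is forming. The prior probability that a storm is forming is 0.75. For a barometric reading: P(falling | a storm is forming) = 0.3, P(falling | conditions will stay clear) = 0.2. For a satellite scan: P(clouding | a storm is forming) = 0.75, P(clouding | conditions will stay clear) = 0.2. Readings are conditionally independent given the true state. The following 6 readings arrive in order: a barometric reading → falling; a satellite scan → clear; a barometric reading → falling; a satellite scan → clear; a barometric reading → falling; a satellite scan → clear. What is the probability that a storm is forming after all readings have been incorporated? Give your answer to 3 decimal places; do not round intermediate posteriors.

After a barometric reading='falling': P(storm) = 0.3·0.7500 / (0.3·0.7500 + 0.2·0.2500) ≈ 0.8182
After a satellite scan='clear': P(storm) = 0.25·0.8182 / (0.25·0.8182 + 0.8·0.1818) ≈ 0.5844
After a barometric reading='falling': P(storm) = 0.3·0.5844 / (0.3·0.5844 + 0.2·0.4156) ≈ 0.6784
After a satellite scan='clear': P(storm) = 0.25·0.6784 / (0.25·0.6784 + 0.8·0.3216) ≈ 0.3973
After a barometric reading='falling': P(storm) = 0.3·0.3973 / (0.3·0.3973 + 0.2·0.6027) ≈ 0.4972
After a satellite scan='clear': P(storm) = 0.25·0.4972 / (0.25·0.4972 + 0.8·0.5028) ≈ 0.2361

0.236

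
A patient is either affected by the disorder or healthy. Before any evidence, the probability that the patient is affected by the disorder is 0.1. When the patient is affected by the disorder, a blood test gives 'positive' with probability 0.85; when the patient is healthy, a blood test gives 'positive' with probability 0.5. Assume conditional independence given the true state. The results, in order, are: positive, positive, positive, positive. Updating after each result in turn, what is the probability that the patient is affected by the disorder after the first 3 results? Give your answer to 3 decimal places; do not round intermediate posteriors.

0.353

After 'positive': P(affected) = 0.85·0.1000 / (0.85·0.1000 + 0.5·0.9000) ≈ 0.1589
After 'positive': P(affected) = 0.85·0.1589 / (0.85·0.1589 + 0.5·0.8411) ≈ 0.2431
After 'positive': P(affected) = 0.85·0.2431 / (0.85·0.2431 + 0.5·0.7569) ≈ 0.3531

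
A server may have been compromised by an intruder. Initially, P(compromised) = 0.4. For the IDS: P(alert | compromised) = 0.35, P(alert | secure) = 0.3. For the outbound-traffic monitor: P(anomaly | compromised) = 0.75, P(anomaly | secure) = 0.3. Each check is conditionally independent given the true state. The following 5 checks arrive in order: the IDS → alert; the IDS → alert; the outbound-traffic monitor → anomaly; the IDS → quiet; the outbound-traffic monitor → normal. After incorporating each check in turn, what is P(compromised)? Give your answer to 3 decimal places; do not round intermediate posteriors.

Each posterior becomes the prior for the next update.
After the IDS='alert': P(compromised) = 0.35·0.4000 / (0.35·0.4000 + 0.3·0.6000) ≈ 0.4375
After the IDS='alert': P(compromised) = 0.35·0.4375 / (0.35·0.4375 + 0.3·0.5625) ≈ 0.4757
After the outbound-traffic monitor='anomaly': P(compromised) = 0.75·0.4757 / (0.75·0.4757 + 0.3·0.5243) ≈ 0.6941
After the IDS='quiet': P(compromised) = 0.65·0.6941 / (0.65·0.6941 + 0.7·0.3059) ≈ 0.6781
After the outbound-traffic monitor='normal': P(compromised) = 0.25·0.6781 / (0.25·0.6781 + 0.7·0.3219) ≈ 0.4293

0.429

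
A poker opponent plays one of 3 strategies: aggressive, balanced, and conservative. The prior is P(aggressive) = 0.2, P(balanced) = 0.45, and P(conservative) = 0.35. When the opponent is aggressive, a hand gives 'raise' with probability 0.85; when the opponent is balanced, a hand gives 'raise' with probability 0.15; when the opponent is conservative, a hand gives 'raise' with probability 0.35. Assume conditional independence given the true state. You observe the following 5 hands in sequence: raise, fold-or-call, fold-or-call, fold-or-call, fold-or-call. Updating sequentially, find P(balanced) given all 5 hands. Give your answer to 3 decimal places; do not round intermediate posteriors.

0.616

Each posterior becomes the prior for the next update.
After 'raise': normaliser = 0.85·0.2000 + 0.15·0.4500 + 0.35·0.3500; P(aggressive) ≈ 0.4722, P(balanced) ≈ 0.1875, P(conservative) ≈ 0.3403
After 'fold-or-call': normaliser = 0.15·0.4722 + 0.85·0.1875 + 0.65·0.3403; P(aggressive) ≈ 0.1569, P(balanced) ≈ 0.3531, P(conservative) ≈ 0.4900
After 'fold-or-call': normaliser = 0.15·0.1569 + 0.85·0.3531 + 0.65·0.4900; P(aggressive) ≈ 0.0367, P(balanced) ≈ 0.4674, P(conservative) ≈ 0.4960
After 'fold-or-call': normaliser = 0.15·0.0367 + 0.85·0.4674 + 0.65·0.4960; P(aggressive) ≈ 0.0076, P(balanced) ≈ 0.5478, P(conservative) ≈ 0.4446
After 'fold-or-call': normaliser = 0.15·0.0076 + 0.85·0.5478 + 0.65·0.4446; P(aggressive) ≈ 0.0015, P(balanced) ≈ 0.6161, P(conservative) ≈ 0.3824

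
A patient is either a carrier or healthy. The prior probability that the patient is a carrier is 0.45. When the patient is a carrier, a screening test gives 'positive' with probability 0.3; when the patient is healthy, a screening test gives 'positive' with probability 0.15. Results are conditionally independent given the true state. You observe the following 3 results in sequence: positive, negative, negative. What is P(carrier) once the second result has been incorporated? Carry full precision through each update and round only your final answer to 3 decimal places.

After 'positive': P(carrier) = 0.3·0.4500 / (0.3·0.4500 + 0.15·0.5500) ≈ 0.6207
After 'negative': P(carrier) = 0.7·0.6207 / (0.7·0.6207 + 0.85·0.3793) ≈ 0.5740

0.574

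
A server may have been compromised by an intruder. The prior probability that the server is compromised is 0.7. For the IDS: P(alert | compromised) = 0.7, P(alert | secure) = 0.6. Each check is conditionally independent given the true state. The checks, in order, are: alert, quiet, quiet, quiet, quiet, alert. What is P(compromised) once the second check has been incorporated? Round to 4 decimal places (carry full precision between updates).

0.6712

After 'alert': P(compromised) = 0.7·0.7000 / (0.7·0.7000 + 0.6·0.3000) ≈ 0.7313
After 'quiet': P(compromised) = 0.3·0.7313 / (0.3·0.7313 + 0.4·0.2687) ≈ 0.6712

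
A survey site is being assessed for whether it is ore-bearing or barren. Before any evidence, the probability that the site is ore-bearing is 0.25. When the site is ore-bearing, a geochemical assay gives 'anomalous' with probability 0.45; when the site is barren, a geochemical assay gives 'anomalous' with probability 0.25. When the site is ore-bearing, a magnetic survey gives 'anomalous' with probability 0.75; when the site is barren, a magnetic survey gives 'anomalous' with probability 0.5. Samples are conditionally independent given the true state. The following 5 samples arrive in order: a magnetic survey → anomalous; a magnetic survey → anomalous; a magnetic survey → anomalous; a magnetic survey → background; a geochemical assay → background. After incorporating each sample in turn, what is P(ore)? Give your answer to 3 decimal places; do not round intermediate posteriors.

Apply Bayes' rule sequentially, carrying P(ore) forward.
After a magnetic survey='anomalous': P(ore) = 0.75·0.2500 / (0.75·0.2500 + 0.5·0.7500) ≈ 0.3333
After a magnetic survey='anomalous': P(ore) = 0.75·0.3333 / (0.75·0.3333 + 0.5·0.6667) ≈ 0.4286
After a magnetic survey='anomalous': P(ore) = 0.75·0.4286 / (0.75·0.4286 + 0.5·0.5714) ≈ 0.5294
After a magnetic survey='background': P(ore) = 0.25·0.5294 / (0.25·0.5294 + 0.5·0.4706) ≈ 0.3600
After a geochemical assay='background': P(ore) = 0.55·0.3600 / (0.55·0.3600 + 0.75·0.6400) ≈ 0.2920

0.292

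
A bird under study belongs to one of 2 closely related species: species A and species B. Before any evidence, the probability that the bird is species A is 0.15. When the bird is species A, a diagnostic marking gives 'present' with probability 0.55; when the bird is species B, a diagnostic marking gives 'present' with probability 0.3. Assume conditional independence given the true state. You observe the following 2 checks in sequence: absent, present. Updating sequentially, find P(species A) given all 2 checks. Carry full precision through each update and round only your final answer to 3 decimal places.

0.172

After 'absent': P(species A) = 0.45·0.1500 / (0.45·0.1500 + 0.7·0.8500) ≈ 0.1019
After 'present': P(species A) = 0.55·0.1019 / (0.55·0.1019 + 0.3·0.8981) ≈ 0.1722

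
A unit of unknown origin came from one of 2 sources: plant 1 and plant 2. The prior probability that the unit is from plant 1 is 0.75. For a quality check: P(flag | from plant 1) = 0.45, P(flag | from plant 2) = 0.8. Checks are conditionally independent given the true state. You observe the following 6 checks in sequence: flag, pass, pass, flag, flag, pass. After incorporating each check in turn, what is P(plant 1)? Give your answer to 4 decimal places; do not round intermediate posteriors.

0.9174

After 'flag': P(plant 1) = 0.45·0.7500 / (0.45·0.7500 + 0.8·0.2500) ≈ 0.6279
After 'pass': P(plant 1) = 0.55·0.6279 / (0.55·0.6279 + 0.2·0.3721) ≈ 0.8227
After 'pass': P(plant 1) = 0.55·0.8227 / (0.55·0.8227 + 0.2·0.1773) ≈ 0.9273
After 'flag': P(plant 1) = 0.45·0.9273 / (0.45·0.9273 + 0.8·0.0727) ≈ 0.8777
After 'flag': P(plant 1) = 0.45·0.8777 / (0.45·0.8777 + 0.8·0.1223) ≈ 0.8015
After 'pass': P(plant 1) = 0.55·0.8015 / (0.55·0.8015 + 0.2·0.1985) ≈ 0.9174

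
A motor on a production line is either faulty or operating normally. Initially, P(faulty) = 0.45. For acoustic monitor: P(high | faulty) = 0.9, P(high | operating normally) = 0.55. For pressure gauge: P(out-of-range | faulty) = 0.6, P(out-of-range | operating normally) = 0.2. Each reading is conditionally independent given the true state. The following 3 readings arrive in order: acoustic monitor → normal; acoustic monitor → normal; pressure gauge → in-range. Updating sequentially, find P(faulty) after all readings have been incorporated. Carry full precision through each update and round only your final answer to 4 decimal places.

0.0198

After acoustic monitor='normal': P(faulty) = 0.1·0.4500 / (0.1·0.4500 + 0.45·0.5500) ≈ 0.1538
After acoustic monitor='normal': P(faulty) = 0.1·0.1538 / (0.1·0.1538 + 0.45·0.8462) ≈ 0.0388
After pressure gauge='in-range': P(faulty) = 0.4·0.0388 / (0.4·0.0388 + 0.8·0.9612) ≈ 0.0198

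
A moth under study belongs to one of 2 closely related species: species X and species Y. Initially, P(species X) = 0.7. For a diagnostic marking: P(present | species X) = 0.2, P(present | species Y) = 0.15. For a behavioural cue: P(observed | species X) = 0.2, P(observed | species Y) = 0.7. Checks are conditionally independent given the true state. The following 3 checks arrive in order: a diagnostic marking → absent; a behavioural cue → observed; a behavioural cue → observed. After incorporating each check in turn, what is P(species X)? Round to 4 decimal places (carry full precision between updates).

0.1520

Each posterior becomes the prior for the next update.
After a diagnostic marking='absent': P(species X) = 0.8·0.7000 / (0.8·0.7000 + 0.85·0.3000) ≈ 0.6871
After a behavioural cue='observed': P(species X) = 0.2·0.6871 / (0.2·0.6871 + 0.7·0.3129) ≈ 0.3855
After a behavioural cue='observed': P(species X) = 0.2·0.3855 / (0.2·0.3855 + 0.7·0.6145) ≈ 0.1520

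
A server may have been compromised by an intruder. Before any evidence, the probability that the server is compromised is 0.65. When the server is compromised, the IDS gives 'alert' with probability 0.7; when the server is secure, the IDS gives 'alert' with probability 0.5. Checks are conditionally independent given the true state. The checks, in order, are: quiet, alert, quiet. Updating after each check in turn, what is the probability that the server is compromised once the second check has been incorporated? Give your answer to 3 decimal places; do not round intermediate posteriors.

0.609

After 'quiet': P(compromised) = 0.3·0.6500 / (0.3·0.6500 + 0.5·0.3500) ≈ 0.5270
After 'alert': P(compromised) = 0.7·0.5270 / (0.7·0.5270 + 0.5·0.4730) ≈ 0.6094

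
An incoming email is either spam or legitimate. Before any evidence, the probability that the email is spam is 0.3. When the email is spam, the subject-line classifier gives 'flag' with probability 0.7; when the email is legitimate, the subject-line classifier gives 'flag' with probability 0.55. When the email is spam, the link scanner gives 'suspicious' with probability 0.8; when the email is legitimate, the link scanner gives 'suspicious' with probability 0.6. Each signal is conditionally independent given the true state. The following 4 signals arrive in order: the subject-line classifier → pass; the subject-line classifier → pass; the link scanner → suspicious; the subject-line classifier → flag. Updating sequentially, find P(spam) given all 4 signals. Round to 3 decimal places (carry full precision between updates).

0.244

After the subject-line classifier='pass': P(spam) = 0.3·0.3000 / (0.3·0.3000 + 0.45·0.7000) ≈ 0.2222
After the subject-line classifier='pass': P(spam) = 0.3·0.2222 / (0.3·0.2222 + 0.45·0.7778) ≈ 0.1600
After the link scanner='suspicious': P(spam) = 0.8·0.1600 / (0.8·0.1600 + 0.6·0.8400) ≈ 0.2025
After the subject-line classifier='flag': P(spam) = 0.7·0.2025 / (0.7·0.2025 + 0.55·0.7975) ≈ 0.2443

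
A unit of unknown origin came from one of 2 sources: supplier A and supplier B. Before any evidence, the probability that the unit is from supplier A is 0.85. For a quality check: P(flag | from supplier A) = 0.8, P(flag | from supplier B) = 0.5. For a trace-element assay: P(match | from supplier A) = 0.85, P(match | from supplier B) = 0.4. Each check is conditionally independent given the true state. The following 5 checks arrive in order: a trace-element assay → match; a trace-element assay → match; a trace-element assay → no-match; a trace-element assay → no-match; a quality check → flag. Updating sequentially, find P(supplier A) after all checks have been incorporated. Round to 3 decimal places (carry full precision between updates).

0.719

After a trace-element assay='match': P(supplier A) = 0.85·0.8500 / (0.85·0.8500 + 0.4·0.1500) ≈ 0.9233
After a trace-element assay='match': P(supplier A) = 0.85·0.9233 / (0.85·0.9233 + 0.4·0.0767) ≈ 0.9624
After a trace-element assay='no-match': P(supplier A) = 0.15·0.9624 / (0.15·0.9624 + 0.6·0.0376) ≈ 0.8648
After a trace-element assay='no-match': P(supplier A) = 0.15·0.8648 / (0.15·0.8648 + 0.6·0.1352) ≈ 0.6153
After a quality check='flag': P(supplier A) = 0.8·0.6153 / (0.8·0.6153 + 0.5·0.3847) ≈ 0.7190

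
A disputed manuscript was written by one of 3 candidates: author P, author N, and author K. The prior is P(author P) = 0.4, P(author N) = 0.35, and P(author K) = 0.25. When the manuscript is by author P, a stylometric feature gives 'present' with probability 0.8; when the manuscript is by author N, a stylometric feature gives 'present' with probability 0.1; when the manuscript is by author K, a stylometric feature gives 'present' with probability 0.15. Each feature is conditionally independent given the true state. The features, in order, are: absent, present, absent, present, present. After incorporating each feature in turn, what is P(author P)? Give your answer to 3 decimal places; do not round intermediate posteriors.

0.902

After 'absent': normaliser = 0.2·0.4000 + 0.9·0.3500 + 0.85·0.2500; P(author P) ≈ 0.1317, P(author N) ≈ 0.5185, P(author K) ≈ 0.3498
After 'present': normaliser = 0.8·0.1317 + 0.1·0.5185 + 0.15·0.3498; P(author P) ≈ 0.5025, P(author N) ≈ 0.2473, P(author K) ≈ 0.2502
After 'absent': normaliser = 0.2·0.5025 + 0.9·0.2473 + 0.85·0.2502; P(author P) ≈ 0.1876, P(author N) ≈ 0.4154, P(author K) ≈ 0.3970
After 'present': normaliser = 0.8·0.1876 + 0.1·0.4154 + 0.15·0.3970; P(author P) ≈ 0.5975, P(author N) ≈ 0.1654, P(author K) ≈ 0.2371
After 'present': normaliser = 0.8·0.5975 + 0.1·0.1654 + 0.15·0.2371; P(author P) ≈ 0.9017, P(author N) ≈ 0.0312, P(author K) ≈ 0.0671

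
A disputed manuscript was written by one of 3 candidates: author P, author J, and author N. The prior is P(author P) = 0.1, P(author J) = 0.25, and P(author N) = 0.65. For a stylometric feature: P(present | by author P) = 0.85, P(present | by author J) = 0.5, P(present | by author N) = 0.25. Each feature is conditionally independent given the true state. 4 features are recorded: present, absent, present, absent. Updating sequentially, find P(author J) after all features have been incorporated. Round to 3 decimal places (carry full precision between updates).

0.390

After 'present': normaliser = 0.85·0.1000 + 0.5·0.2500 + 0.25·0.6500; P(author P) ≈ 0.2282, P(author J) ≈ 0.3356, P(author N) ≈ 0.4362
After 'absent': normaliser = 0.15·0.2282 + 0.5·0.3356 + 0.75·0.4362; P(author P) ≈ 0.0647, P(author J) ≈ 0.3171, P(author N) ≈ 0.6183
After 'present': normaliser = 0.85·0.0647 + 0.5·0.3171 + 0.25·0.6183; P(author P) ≈ 0.1494, P(author J) ≈ 0.4307, P(author N) ≈ 0.4199
After 'absent': normaliser = 0.15·0.1494 + 0.5·0.4307 + 0.75·0.4199; P(author P) ≈ 0.0405, P(author J) ≈ 0.3896, P(author N) ≈ 0.5698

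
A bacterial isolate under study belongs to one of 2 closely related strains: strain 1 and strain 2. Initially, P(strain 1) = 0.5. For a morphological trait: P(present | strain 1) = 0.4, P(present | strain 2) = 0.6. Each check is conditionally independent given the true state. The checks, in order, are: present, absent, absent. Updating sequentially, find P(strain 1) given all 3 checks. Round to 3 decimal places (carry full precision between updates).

Apply Bayes' rule sequentially, carrying P(strain 1) forward.
After 'present': P(strain 1) = 0.4·0.5000 / (0.4·0.5000 + 0.6·0.5000) ≈ 0.4000
After 'absent': P(strain 1) = 0.6·0.4000 / (0.6·0.4000 + 0.4·0.6000) ≈ 0.5000
After 'absent': P(strain 1) = 0.6·0.5000 / (0.6·0.5000 + 0.4·0.5000) ≈ 0.6000

0.600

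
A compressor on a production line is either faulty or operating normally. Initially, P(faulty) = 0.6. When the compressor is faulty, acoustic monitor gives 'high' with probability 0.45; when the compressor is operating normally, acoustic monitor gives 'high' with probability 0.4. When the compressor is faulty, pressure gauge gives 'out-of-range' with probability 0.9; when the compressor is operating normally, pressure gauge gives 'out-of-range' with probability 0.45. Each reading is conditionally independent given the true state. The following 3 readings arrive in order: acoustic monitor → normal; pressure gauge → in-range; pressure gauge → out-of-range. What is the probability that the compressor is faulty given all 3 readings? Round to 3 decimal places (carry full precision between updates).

0.333

After acoustic monitor='normal': P(faulty) = 0.55·0.6000 / (0.55·0.6000 + 0.6·0.4000) ≈ 0.5789
After pressure gauge='in-range': P(faulty) = 0.1·0.5789 / (0.1·0.5789 + 0.55·0.4211) ≈ 0.2000
After pressure gauge='out-of-range': P(faulty) = 0.9·0.2000 / (0.9·0.2000 + 0.45·0.8000) ≈ 0.3333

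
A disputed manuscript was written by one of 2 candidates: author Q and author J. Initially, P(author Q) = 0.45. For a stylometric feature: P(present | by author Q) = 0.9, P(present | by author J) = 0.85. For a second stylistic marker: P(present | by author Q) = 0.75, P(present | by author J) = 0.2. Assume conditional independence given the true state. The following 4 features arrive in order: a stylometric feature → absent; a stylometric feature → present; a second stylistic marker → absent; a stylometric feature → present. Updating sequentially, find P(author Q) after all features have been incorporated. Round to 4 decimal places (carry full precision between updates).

Apply Bayes' rule sequentially, carrying P(author Q) forward.
After a stylometric feature='absent': P(author Q) = 0.1·0.4500 / (0.1·0.4500 + 0.15·0.5500) ≈ 0.3529
After a stylometric feature='present': P(author Q) = 0.9·0.3529 / (0.9·0.3529 + 0.85·0.6471) ≈ 0.3661
After a second stylistic marker='absent': P(author Q) = 0.25·0.3661 / (0.25·0.3661 + 0.8·0.6339) ≈ 0.1529
After a stylometric feature='present': P(author Q) = 0.9·0.1529 / (0.9·0.1529 + 0.85·0.8471) ≈ 0.1604

0.1604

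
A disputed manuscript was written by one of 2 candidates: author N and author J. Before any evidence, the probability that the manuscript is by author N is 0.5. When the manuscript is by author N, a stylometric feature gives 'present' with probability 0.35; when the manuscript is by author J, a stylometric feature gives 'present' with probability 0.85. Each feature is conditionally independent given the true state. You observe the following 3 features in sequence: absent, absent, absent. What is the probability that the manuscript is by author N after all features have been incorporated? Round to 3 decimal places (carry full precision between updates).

0.988

Each posterior becomes the prior for the next update.
After 'absent': P(author N) = 0.65·0.5000 / (0.65·0.5000 + 0.15·0.5000) ≈ 0.8125
After 'absent': P(author N) = 0.65·0.8125 / (0.65·0.8125 + 0.15·0.1875) ≈ 0.9494
After 'absent': P(author N) = 0.65·0.9494 / (0.65·0.9494 + 0.15·0.0506) ≈ 0.9879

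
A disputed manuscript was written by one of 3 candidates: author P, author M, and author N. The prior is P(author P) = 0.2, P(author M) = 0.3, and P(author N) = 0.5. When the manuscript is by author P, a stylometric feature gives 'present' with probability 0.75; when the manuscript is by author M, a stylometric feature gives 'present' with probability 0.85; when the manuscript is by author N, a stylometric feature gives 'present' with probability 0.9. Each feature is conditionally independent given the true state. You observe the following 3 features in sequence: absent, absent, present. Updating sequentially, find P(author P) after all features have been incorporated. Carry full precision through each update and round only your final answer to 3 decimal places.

After 'absent': normaliser = 0.25·0.2000 + 0.15·0.3000 + 0.1·0.5000; P(author P) ≈ 0.3448, P(author M) ≈ 0.3103, P(author N) ≈ 0.3448
After 'absent': normaliser = 0.25·0.3448 + 0.15·0.3103 + 0.1·0.3448; P(author P) ≈ 0.5155, P(author M) ≈ 0.2784, P(author N) ≈ 0.2062
After 'present': normaliser = 0.75·0.5155 + 0.85·0.2784 + 0.9·0.2062; P(author P) ≈ 0.4780, P(author M) ≈ 0.2925, P(author N) ≈ 0.2294

0.478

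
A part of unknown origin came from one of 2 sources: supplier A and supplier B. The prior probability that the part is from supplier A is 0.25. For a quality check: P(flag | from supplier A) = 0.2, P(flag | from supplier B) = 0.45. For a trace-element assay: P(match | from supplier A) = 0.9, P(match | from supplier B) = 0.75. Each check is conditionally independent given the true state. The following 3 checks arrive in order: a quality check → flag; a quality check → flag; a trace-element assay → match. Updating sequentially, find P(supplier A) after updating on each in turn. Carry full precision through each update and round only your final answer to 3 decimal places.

0.073

After a quality check='flag': P(supplier A) = 0.2·0.2500 / (0.2·0.2500 + 0.45·0.7500) ≈ 0.1290
After a quality check='flag': P(supplier A) = 0.2·0.1290 / (0.2·0.1290 + 0.45·0.8710) ≈ 0.0618
After a trace-element assay='match': P(supplier A) = 0.9·0.0618 / (0.9·0.0618 + 0.75·0.9382) ≈ 0.0732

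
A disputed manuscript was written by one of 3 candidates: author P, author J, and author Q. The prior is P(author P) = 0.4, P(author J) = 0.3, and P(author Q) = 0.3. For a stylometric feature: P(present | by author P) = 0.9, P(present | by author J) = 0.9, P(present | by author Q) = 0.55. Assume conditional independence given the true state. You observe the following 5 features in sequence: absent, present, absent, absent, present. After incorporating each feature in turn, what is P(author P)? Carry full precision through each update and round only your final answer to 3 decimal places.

0.037

Each posterior becomes the prior for the next update.
After 'absent': normaliser = 0.1·0.4000 + 0.1·0.3000 + 0.45·0.3000; P(author P) ≈ 0.1951, P(author J) ≈ 0.1463, P(author Q) ≈ 0.6585
After 'present': normaliser = 0.9·0.1951 + 0.9·0.1463 + 0.55·0.6585; P(author P) ≈ 0.2623, P(author J) ≈ 0.1967, P(author Q) ≈ 0.5410
After 'absent': normaliser = 0.1·0.2623 + 0.1·0.1967 + 0.45·0.5410; P(author P) ≈ 0.0907, P(author J) ≈ 0.0680, P(author Q) ≈ 0.8414
After 'absent': normaliser = 0.1·0.0907 + 0.1·0.0680 + 0.45·0.8414; P(author P) ≈ 0.0230, P(author J) ≈ 0.0172, P(author Q) ≈ 0.9598
After 'present': normaliser = 0.9·0.0230 + 0.9·0.0172 + 0.55·0.9598; P(author P) ≈ 0.0367, P(author J) ≈ 0.0275, P(author Q) ≈ 0.9358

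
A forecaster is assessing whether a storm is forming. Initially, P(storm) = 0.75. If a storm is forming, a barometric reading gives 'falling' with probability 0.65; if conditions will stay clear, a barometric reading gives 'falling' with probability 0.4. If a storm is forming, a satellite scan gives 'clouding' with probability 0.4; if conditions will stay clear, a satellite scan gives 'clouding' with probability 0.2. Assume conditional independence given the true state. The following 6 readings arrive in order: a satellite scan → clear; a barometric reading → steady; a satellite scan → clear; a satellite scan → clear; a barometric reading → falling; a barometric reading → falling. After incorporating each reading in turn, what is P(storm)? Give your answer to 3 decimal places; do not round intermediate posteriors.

After a satellite scan='clear': P(storm) = 0.6·0.7500 / (0.6·0.7500 + 0.8·0.2500) ≈ 0.6923
After a barometric reading='steady': P(storm) = 0.35·0.6923 / (0.35·0.6923 + 0.6·0.3077) ≈ 0.5676
After a satellite scan='clear': P(storm) = 0.6·0.5676 / (0.6·0.5676 + 0.8·0.4324) ≈ 0.4961
After a satellite scan='clear': P(storm) = 0.6·0.4961 / (0.6·0.4961 + 0.8·0.5039) ≈ 0.4247
After a barometric reading='falling': P(storm) = 0.65·0.4247 / (0.65·0.4247 + 0.4·0.5753) ≈ 0.5454
After a barometric reading='falling': P(storm) = 0.65·0.5454 / (0.65·0.5454 + 0.4·0.4546) ≈ 0.6610

0.661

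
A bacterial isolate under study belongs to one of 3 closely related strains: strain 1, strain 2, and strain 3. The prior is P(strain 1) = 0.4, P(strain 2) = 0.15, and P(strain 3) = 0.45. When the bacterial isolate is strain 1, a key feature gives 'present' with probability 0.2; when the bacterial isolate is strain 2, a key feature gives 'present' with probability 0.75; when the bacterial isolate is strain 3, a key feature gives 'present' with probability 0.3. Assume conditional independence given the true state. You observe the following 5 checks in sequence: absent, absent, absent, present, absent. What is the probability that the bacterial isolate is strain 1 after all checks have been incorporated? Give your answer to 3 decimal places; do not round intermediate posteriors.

After 'absent': normaliser = 0.8·0.4000 + 0.25·0.1500 + 0.7·0.4500; P(strain 1) ≈ 0.4758, P(strain 2) ≈ 0.0558, P(strain 3) ≈ 0.4684
After 'absent': normaliser = 0.8·0.4758 + 0.25·0.0558 + 0.7·0.4684; P(strain 1) ≈ 0.5269, P(strain 2) ≈ 0.0193, P(strain 3) ≈ 0.4538
After 'absent': normaliser = 0.8·0.5269 + 0.25·0.0193 + 0.7·0.4538; P(strain 1) ≈ 0.5665, P(strain 2) ≈ 0.0065, P(strain 3) ≈ 0.4270
After 'present': normaliser = 0.2·0.5665 + 0.75·0.0065 + 0.3·0.4270; P(strain 1) ≈ 0.4601, P(strain 2) ≈ 0.0197, P(strain 3) ≈ 0.5201
After 'absent': normaliser = 0.8·0.4601 + 0.25·0.0197 + 0.7·0.5201; P(strain 1) ≈ 0.4994, P(strain 2) ≈ 0.0067, P(strain 3) ≈ 0.4940

0.499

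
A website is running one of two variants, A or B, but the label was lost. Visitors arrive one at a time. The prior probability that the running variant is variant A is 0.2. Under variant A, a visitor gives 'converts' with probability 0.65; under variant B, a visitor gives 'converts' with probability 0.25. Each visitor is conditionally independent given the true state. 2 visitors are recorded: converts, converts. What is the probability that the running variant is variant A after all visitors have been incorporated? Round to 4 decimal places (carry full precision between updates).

0.6283

After 'converts': P(A) = 0.65·0.2000 / (0.65·0.2000 + 0.25·0.8000) ≈ 0.3939
After 'converts': P(A) = 0.65·0.3939 / (0.65·0.3939 + 0.25·0.6061) ≈ 0.6283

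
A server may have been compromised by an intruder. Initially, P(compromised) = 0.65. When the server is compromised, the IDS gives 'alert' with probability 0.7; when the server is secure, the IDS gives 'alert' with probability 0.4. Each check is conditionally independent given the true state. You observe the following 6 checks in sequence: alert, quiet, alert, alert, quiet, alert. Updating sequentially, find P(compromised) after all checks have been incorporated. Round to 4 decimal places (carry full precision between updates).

0.8132

Apply Bayes' rule sequentially, carrying P(compromised) forward.
After 'alert': P(compromised) = 0.7·0.6500 / (0.7·0.6500 + 0.4·0.3500) ≈ 0.7647
After 'quiet': P(compromised) = 0.3·0.7647 / (0.3·0.7647 + 0.6·0.2353) ≈ 0.6190
After 'alert': P(compromised) = 0.7·0.6190 / (0.7·0.6190 + 0.4·0.3810) ≈ 0.7398
After 'alert': P(compromised) = 0.7·0.7398 / (0.7·0.7398 + 0.4·0.2602) ≈ 0.8327
After 'quiet': P(compromised) = 0.3·0.8327 / (0.3·0.8327 + 0.6·0.1673) ≈ 0.7133
After 'alert': P(compromised) = 0.7·0.7133 / (0.7·0.7133 + 0.4·0.2867) ≈ 0.8132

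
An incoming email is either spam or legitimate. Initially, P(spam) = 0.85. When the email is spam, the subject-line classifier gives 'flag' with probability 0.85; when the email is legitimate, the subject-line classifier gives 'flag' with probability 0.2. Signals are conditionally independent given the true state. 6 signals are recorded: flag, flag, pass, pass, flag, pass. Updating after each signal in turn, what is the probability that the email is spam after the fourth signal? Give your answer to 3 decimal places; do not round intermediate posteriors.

After 'flag': P(spam) = 0.85·0.8500 / (0.85·0.8500 + 0.2·0.1500) ≈ 0.9601
After 'flag': P(spam) = 0.85·0.9601 / (0.85·0.9601 + 0.2·0.0399) ≈ 0.9903
After 'pass': P(spam) = 0.15·0.9903 / (0.15·0.9903 + 0.8·0.0097) ≈ 0.9505
After 'pass': P(spam) = 0.15·0.9505 / (0.15·0.9505 + 0.8·0.0495) ≈ 0.7825

0.783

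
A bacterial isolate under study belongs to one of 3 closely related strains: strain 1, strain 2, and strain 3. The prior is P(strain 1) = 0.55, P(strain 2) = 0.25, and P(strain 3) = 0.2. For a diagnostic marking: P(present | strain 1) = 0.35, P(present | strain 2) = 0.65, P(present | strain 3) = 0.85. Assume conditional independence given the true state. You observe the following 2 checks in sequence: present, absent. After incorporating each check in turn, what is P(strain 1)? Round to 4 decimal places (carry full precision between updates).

After 'present': normaliser = 0.35·0.5500 + 0.65·0.2500 + 0.85·0.2000; P(strain 1) ≈ 0.3667, P(strain 2) ≈ 0.3095, P(strain 3) ≈ 0.3238
After 'absent': normaliser = 0.65·0.3667 + 0.35·0.3095 + 0.15·0.3238; P(strain 1) ≈ 0.6030, P(strain 2) ≈ 0.2741, P(strain 3) ≈ 0.1229

0.6030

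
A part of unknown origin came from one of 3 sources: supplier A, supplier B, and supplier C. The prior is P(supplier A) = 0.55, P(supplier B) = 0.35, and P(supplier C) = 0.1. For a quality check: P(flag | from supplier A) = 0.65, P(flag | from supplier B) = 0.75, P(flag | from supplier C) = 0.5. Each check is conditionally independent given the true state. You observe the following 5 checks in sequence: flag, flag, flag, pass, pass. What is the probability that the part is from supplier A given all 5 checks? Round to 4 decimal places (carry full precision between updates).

After 'flag': normaliser = 0.65·0.5500 + 0.75·0.3500 + 0.5·0.1000; P(supplier A) ≈ 0.5336, P(supplier B) ≈ 0.3918, P(supplier C) ≈ 0.0746
After 'flag': normaliser = 0.65·0.5336 + 0.75·0.3918 + 0.5·0.0746; P(supplier A) ≈ 0.5116, P(supplier B) ≈ 0.4334, P(supplier C) ≈ 0.0550
After 'flag': normaliser = 0.65·0.5116 + 0.75·0.4334 + 0.5·0.0550; P(supplier A) ≈ 0.4854, P(supplier B) ≈ 0.4745, P(supplier C) ≈ 0.0402
After 'pass': normaliser = 0.35·0.4854 + 0.25·0.4745 + 0.5·0.0402; P(supplier A) ≈ 0.5505, P(supplier B) ≈ 0.3844, P(supplier C) ≈ 0.0651
After 'pass': normaliser = 0.35·0.5505 + 0.25·0.3844 + 0.5·0.0651; P(supplier A) ≈ 0.5996, P(supplier B) ≈ 0.2991, P(supplier C) ≈ 0.1013

0.5996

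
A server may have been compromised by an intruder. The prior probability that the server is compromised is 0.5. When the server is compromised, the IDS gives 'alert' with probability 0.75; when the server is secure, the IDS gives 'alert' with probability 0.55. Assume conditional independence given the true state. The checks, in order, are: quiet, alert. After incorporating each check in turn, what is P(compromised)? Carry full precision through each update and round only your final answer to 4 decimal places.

After 'quiet': P(compromised) = 0.25·0.5000 / (0.25·0.5000 + 0.45·0.5000) ≈ 0.3571
After 'alert': P(compromised) = 0.75·0.3571 / (0.75·0.3571 + 0.55·0.6429) ≈ 0.4310

0.4310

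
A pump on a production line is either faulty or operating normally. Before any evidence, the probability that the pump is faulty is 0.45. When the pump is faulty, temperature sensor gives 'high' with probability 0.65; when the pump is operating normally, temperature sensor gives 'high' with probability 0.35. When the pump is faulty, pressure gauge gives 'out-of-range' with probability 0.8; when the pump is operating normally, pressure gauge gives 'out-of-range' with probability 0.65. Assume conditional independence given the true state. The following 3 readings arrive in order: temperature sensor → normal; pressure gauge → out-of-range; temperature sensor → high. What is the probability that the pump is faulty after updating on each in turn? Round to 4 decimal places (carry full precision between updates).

0.5017

Each posterior becomes the prior for the next update.
After temperature sensor='normal': P(faulty) = 0.35·0.4500 / (0.35·0.4500 + 0.65·0.5500) ≈ 0.3058
After pressure gauge='out-of-range': P(faulty) = 0.8·0.3058 / (0.8·0.3058 + 0.65·0.6942) ≈ 0.3516
After temperature sensor='high': P(faulty) = 0.65·0.3516 / (0.65·0.3516 + 0.35·0.6484) ≈ 0.5017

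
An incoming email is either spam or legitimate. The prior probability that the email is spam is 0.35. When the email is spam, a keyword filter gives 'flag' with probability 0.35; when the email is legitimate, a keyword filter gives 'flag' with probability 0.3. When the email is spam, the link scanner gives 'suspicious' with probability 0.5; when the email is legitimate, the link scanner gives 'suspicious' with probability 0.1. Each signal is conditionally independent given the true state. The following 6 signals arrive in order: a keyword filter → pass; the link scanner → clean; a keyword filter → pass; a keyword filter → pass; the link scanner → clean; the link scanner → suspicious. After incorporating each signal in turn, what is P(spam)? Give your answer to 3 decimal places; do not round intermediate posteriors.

0.400

After a keyword filter='pass': P(spam) = 0.65·0.3500 / (0.65·0.3500 + 0.7·0.6500) ≈ 0.3333
After the link scanner='clean': P(spam) = 0.5·0.3333 / (0.5·0.3333 + 0.9·0.6667) ≈ 0.2174
After a keyword filter='pass': P(spam) = 0.65·0.2174 / (0.65·0.2174 + 0.7·0.7826) ≈ 0.2050
After a keyword filter='pass': P(spam) = 0.65·0.2050 / (0.65·0.2050 + 0.7·0.7950) ≈ 0.1932
After the link scanner='clean': P(spam) = 0.5·0.1932 / (0.5·0.1932 + 0.9·0.8068) ≈ 0.1174
After the link scanner='suspicious': P(spam) = 0.5·0.1174 / (0.5·0.1174 + 0.1·0.8826) ≈ 0.3995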